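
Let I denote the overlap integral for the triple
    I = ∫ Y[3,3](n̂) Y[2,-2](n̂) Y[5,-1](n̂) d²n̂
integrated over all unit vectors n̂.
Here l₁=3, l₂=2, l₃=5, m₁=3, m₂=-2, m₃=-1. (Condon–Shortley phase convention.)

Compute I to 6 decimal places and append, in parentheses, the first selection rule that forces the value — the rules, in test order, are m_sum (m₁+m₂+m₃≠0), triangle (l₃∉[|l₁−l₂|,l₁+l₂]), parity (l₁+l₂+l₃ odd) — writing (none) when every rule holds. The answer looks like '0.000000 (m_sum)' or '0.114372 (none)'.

m-sum 0 ✓  L=10 even ✓  1≤5≤5 ✓
Π(2lᵢ+1) = 7×5×11 = 385
triangle coeff Δ(3,2,5) = 1/2310
Σ_t [0,0]: t=0:+1/144 = 1/144
(3j)²=10/231 [(3 2 5; 0 0 0)], sign=-1
Σ_t [0,0]: t=0:+1/17280 = 1/17280
(3j)²=1/2310 [(3 2 5; 3 -2 -1)], sign=+1
⇒ 4πI² = 5/693
I = (-1)√(5/693/(4π)) = -0.02396147
No selection rule forces the value: the integral is nonzero (none).

-0.023961 (none)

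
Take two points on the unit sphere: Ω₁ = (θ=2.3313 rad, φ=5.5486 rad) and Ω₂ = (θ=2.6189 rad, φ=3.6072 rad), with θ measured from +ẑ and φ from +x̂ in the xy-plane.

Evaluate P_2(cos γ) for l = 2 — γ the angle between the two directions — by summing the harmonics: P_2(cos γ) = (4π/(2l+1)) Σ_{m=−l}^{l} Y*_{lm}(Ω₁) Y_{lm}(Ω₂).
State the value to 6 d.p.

Term-by-term m-sum for l=2 (normalisation 4π/5 = 2.513274):
  term(m=-2) = (-0.014397, -0.013178)   from Y*(Ω₁)=(0.020569, -0.201703), Y(Ω₂)=(0.057457, -0.077238)
  term(m=-1) = (-0.046693, 0.120170)   from Y*(Ω₁)=(-0.286302, 0.258591), Y(Ω₂)=(0.298600, -0.150032)
  term(m=+0) = (0.052987, 0.000000)   from Y*(Ω₁)=(0.134151, -0.000000), Y(Ω₂)=(0.394982, 0.000000)
  term(m=+1) = (-0.046693, -0.120170)   from Y*(Ω₁)=(0.286302, 0.258591), Y(Ω₂)=(-0.298600, -0.150032)
  term(m=+2) = (-0.014397, 0.013178)   from Y*(Ω₁)=(0.020569, 0.201703), Y(Ω₂)=(0.057457, 0.077238)
Total Σ_m = (-0.069193, 0.000000). Multiply by 2.513274: (-0.173902, 0.000000). P_2(cos γ) = -0.173902

-0.173902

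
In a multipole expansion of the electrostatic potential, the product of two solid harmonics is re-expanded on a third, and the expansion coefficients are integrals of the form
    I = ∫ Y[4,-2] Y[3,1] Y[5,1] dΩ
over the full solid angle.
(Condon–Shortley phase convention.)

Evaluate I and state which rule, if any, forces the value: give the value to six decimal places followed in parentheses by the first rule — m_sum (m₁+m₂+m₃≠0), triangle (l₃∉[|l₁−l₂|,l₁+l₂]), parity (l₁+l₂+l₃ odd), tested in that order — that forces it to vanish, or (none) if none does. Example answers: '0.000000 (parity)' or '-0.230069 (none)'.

0.106335 (none)

Rules hold: Σm=0, L=12 even, 1≤5≤7.
N = 9·7·11 = 693
Δ = 2!·6!·4!/13! = 1/180180
Racah Σ t=0..2: t=0:+1/576 t=1:−1/144 t=2:+1/576 = -1/288
⇒ 3j(4 3 5; 0 0 0)² = 20/1001, sgn +1
Racah Σ t=0..2: t=0:+1/34560 t=1:−1/720 t=2:+1/384 = 43/34560
⇒ 3j(4 3 5; -2 1 1)² = 1849/180180, sgn +1
4πI² = N·(3j₀)²·(3jₘ)² = 1849/13013
I = +1·√(0.142089/4π) = 0.10633465
No selection rule forces the value: the integral is nonzero (none).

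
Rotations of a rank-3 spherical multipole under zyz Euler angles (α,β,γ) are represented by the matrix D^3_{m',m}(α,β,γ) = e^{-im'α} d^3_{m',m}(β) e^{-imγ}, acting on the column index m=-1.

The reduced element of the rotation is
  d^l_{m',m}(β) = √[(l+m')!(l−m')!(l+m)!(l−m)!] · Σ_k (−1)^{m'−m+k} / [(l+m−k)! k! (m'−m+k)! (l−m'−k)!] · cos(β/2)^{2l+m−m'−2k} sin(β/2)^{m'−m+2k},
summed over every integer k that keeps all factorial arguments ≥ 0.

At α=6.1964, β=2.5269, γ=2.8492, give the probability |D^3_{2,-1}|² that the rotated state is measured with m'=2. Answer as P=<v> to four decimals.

P=0.3611

D^3_{2,-1}(6.1964,2.5269,2.8492) = e^{-i·2·6.1964}·d^3_{2,-1}(2.5269)·e^{-i·-1·2.8492}. Compute d first:
Half-angle: c=0.302530, s=0.953140. N=√(120·1·2·24)=75.894664
k∈{0,1} keeps every argument non-negative
  k=0: (−1)^3·75.8947/(12)·0.3025^3·0.9531^3 = -0.151638
  k=1: (−1)^4·75.8947/(24)·0.3025^1·0.9531^5 = +0.752579
d^3_{2,-1}(2.5269) = -0.151638 +0.752579 = +0.600941
|D^3_{2,-1}|² = |d^3_{2,-1}(β)|² = (+0.600941)² = 0.361130 (the z-rotation phases have unit modulus)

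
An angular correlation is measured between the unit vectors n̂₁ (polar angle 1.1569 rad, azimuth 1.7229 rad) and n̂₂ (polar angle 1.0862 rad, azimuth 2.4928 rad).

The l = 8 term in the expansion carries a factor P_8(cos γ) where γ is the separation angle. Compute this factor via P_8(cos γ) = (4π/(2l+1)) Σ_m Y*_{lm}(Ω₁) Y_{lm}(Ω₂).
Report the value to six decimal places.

Addition theorem: P_8(cos γ) = (4π/17) Σ_m Y*_{lm}(Ω₁) Y_{lm}(Ω₂), m = −8…8:
  [-8]  conj(Y_{8,-8})(Ω₁) = +0.088211+0.238710i ; Y_{8,-8}(Ω₂) = +0.089104-0.172013i ; Δ = +0.048921+0.006097i
  [-7]  conj(Y_{8,-7})(Ω₁) = +0.391108-0.216756i ; Y_{8,-7}(Ω₂) = +0.069356+0.402013i ; Δ = +0.114264+0.142197i
  [-6]  conj(Y_{8,-6})(Ω₁) = -0.193419-0.250160i ; Y_{8,-6}(Ω₂) = -0.297836-0.278110i ; Δ = -0.011965+0.128298i
  [-5]  conj(Y_{8,-5})(Ω₁) = +0.083210-0.087457i ; Y_{8,-5}(Ω₂) = +0.052180+0.005360i ; Δ = +0.004811-0.004117i
  [-4]  conj(Y_{8,-4})(Ω₁) = -0.293531-0.204462i ; Y_{8,-4}(Ω₂) = +0.280176-0.170401i ; Δ = -0.117081-0.007267i
  [-3]  conj(Y_{8,-3})(Ω₁) = -0.021992+0.044803i ; Y_{8,-3}(Ω₂) = -0.083317+0.211304i ; Δ = -0.007635-0.008380i
  [-2]  conj(Y_{8,-2})(Ω₁) = -0.309966-0.097314i ; Y_{8,-2}(Ω₂) = +0.060535+0.216028i ; Δ = +0.002259-0.072852i
  [-1]  conj(Y_{8,-1})(Ω₁) = -0.017681+0.115344i ; Y_{8,-1}(Ω₂) = -0.220733-0.167382i ; Δ = +0.023209-0.022501i
  [+0]  conj(Y_{8,0})(Ω₁) = -0.308257-0.000000i ; Y_{8,0}(Ω₂) = -0.186836+0.000000i ; Δ = +0.057594+0.000000i
  [+1]  conj(Y_{8,1})(Ω₁) = +0.017681+0.115344i ; Y_{8,1}(Ω₂) = +0.220733-0.167382i ; Δ = +0.023209+0.022501i
  [+2]  conj(Y_{8,2})(Ω₁) = -0.309966+0.097314i ; Y_{8,2}(Ω₂) = +0.060535-0.216028i ; Δ = +0.002259+0.072852i
  [+3]  conj(Y_{8,3})(Ω₁) = +0.021992+0.044803i ; Y_{8,3}(Ω₂) = +0.083317+0.211304i ; Δ = -0.007635+0.008380i
  [+4]  conj(Y_{8,4})(Ω₁) = -0.293531+0.204462i ; Y_{8,4}(Ω₂) = +0.280176+0.170401i ; Δ = -0.117081+0.007267i
  [+5]  conj(Y_{8,5})(Ω₁) = -0.083210-0.087457i ; Y_{8,5}(Ω₂) = -0.052180+0.005360i ; Δ = +0.004811+0.004117i
  [+6]  conj(Y_{8,6})(Ω₁) = -0.193419+0.250160i ; Y_{8,6}(Ω₂) = -0.297836+0.278110i ; Δ = -0.011965-0.128298i
  [+7]  conj(Y_{8,7})(Ω₁) = -0.391108-0.216756i ; Y_{8,7}(Ω₂) = -0.069356+0.402013i ; Δ = +0.114264-0.142197i
  [+8]  conj(Y_{8,8})(Ω₁) = +0.088211-0.238710i ; Y_{8,8}(Ω₂) = +0.089104+0.172013i ; Δ = +0.048921-0.006097i
Accumulated sum +0.171162+0.000000i; after 4π/(2l+1) scaling, +0.126522+0.000000i ⇒ P_8 = 0.126522

0.126522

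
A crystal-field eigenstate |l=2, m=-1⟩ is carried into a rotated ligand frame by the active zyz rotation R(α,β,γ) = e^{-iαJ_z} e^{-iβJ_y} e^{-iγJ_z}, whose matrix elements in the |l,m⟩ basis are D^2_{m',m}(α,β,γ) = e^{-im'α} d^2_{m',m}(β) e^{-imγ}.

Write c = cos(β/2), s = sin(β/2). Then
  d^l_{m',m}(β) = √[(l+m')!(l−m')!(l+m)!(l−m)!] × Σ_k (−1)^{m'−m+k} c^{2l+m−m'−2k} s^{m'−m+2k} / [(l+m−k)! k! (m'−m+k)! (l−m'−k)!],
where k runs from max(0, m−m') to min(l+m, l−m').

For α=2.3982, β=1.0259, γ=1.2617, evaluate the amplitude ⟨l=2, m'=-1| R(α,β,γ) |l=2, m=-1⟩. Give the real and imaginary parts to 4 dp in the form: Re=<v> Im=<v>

Re=-0.0242 Im=-0.0138

D^2_{-1,-1}(2.3982,1.0259,1.2617) = e^{-i·-1·2.3982}·d^2_{-1,-1}(1.0259)·e^{-i·-1·1.2617}. Compute d first:
With c≡cos(β/2)=0.871301 and s≡sin(β/2)=0.490750, N=[1·6·1·6]^{1/2}=6.000000
The bounds max(0,m−m')=0 and min(l+m,l−m')=1 give 2 terms
  k=0: (−1)^0·6.0000/(6)·0.8713^4·0.4907^0 = +0.576331
  k=1: (−1)^1·6.0000/(2)·0.8713^2·0.4907^2 = -0.548501
d^2_{-1,-1}(1.0259) = +0.576331 -0.548501 = +0.027830
Attach z-rotation phases: D = e^{-i(-1)(2.3982)}·(+0.027830)·e^{-i(-1)(1.2617)} = -0.024175-0.013787i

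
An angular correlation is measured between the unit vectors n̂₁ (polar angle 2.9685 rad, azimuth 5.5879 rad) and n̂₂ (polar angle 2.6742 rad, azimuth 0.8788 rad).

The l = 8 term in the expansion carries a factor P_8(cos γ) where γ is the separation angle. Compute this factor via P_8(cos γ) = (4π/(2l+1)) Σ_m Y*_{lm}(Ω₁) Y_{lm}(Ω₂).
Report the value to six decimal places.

-0.380856

Term-by-term m-sum for l=8 (normalisation 4π/17 = 0.739198):
  m=-8: Y*=(0.000000, 0.000000)  Y=(0.000642, -0.000595)  product (0.000000, -0.000000)
  m=-7: Y*=(-0.000001, -0.000009)  Y=(-0.006878, -0.000910)  product (0.000000, 0.000000)
  m=-6: Y*=(-0.000069, 0.000114)  Y=(0.018337, 0.029221)  product (-0.000005, 0.000000)
  m=-5: Y*=(0.001325, -0.000461)  Y=(0.037785, -0.114639)  product (-0.000003, -0.000169)
  m=-4: Y*=(-0.010298, -0.003881)  Y=(-0.279920, 0.109734)  product (0.003309, -0.000044)
  m=-3: Y*=(0.031379, 0.055438)  Y=(0.440079, 0.243392)  product (0.000316, 0.032034)
  m=-2: Y*=(0.046353, -0.254402)  Y=(-0.083436, -0.441445)  product (-0.116172, 0.000764)
  m=-1: Y*=(-0.495459, 0.413342)  Y=(0.040031, -0.048306)  product (0.000133, 0.040480)
  m=+0: Y*=(0.614861, -0.000000)  Y=(-0.472277, 0.000000)  product (-0.290385, 0.000000)
  m=+1: Y*=(0.495459, 0.413342)  Y=(-0.040031, -0.048306)  product (0.000133, -0.040480)
  m=+2: Y*=(0.046353, 0.254402)  Y=(-0.083436, 0.441445)  product (-0.116172, -0.000764)
  m=+3: Y*=(-0.031379, 0.055438)  Y=(-0.440079, 0.243392)  product (0.000316, -0.032034)
  m=+4: Y*=(-0.010298, 0.003881)  Y=(-0.279920, -0.109734)  product (0.003309, 0.000044)
  m=+5: Y*=(-0.001325, -0.000461)  Y=(-0.037785, -0.114639)  product (-0.000003, 0.000169)
  m=+6: Y*=(-0.000069, -0.000114)  Y=(0.018337, -0.029221)  product (-0.000005, -0.000000)
  m=+7: Y*=(0.000001, -0.000009)  Y=(0.006878, -0.000910)  product (0.000000, -0.000000)
  m=+8: Y*=(0.000000, -0.000000)  Y=(0.000642, 0.000595)  product (0.000000, 0.000000)
Accumulated sum (-0.515228, 0.000000); after 4π/(2l+1) scaling, (-0.380856, 0.000000) ⇒ P_8 = -0.380856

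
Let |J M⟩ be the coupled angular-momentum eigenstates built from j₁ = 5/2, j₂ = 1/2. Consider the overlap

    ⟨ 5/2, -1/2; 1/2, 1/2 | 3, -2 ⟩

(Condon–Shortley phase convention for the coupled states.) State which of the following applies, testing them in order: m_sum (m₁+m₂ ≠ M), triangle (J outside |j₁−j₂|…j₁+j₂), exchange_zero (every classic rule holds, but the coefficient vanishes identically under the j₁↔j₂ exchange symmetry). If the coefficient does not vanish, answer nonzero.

m-sum: m₁+m₂ = -1/2+1/2 = 0, M = -2  ✗ ⇒ coefficient is 0

m_sum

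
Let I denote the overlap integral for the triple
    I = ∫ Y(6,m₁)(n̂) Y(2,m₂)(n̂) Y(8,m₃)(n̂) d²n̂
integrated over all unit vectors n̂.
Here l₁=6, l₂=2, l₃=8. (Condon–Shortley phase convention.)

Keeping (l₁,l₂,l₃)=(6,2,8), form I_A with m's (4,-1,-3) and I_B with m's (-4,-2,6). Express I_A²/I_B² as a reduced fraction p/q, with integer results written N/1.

Shared (l₁,l₂,l₃)=(6,2,8): N and (l;000)² cancel in I_A²/I_B².
A: Δ = 0!·12!·4!/17! = 1/30940; Racah Σ t=0..0: t=0:+1/43545600 = 1/43545600; ⇒ 3j(6 2 8; 4 -1 -3)² = 11/3094, sgn -1
B: Δ = 0!·12!·4!/17! = 1/30940; Racah Σ t=0..0: t=0:+1/174182400 = 1/174182400; ⇒ 3j(6 2 8; -4 -2 6)² = 11/340, sgn +1
I_A²/I_B² = (11/3094)/(11/340) = 10/91

10/91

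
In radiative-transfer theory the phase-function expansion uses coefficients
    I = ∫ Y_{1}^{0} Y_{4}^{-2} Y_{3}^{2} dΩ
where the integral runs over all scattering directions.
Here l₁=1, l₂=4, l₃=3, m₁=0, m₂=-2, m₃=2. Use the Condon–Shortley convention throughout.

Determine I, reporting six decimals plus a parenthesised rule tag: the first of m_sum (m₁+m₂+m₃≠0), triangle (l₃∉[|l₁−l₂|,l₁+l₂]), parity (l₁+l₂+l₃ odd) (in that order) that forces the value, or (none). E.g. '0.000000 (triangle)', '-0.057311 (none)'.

0.213244 (none)

m-sum 0 ✓  L=8 even ✓  3≤3≤5 ✓
Π(2lᵢ+1) = 3×9×7 = 189
triangle coeff Δ(1,4,3) = 1/252
Σ_t [1,1]: t=1:−1/36 = -1/36
(3j)²=4/63 [(1 4 3; 0 0 0)], sign=+1
Σ_t [1,1]: t=1:−1/120 = -1/120
(3j)²=1/21 [(1 4 3; 0 -2 2)], sign=+1
⇒ 4πI² = 4/7
I = (+1)√(4/7/(4π)) = 0.21324362
No selection rule forces the value: the integral is nonzero (none).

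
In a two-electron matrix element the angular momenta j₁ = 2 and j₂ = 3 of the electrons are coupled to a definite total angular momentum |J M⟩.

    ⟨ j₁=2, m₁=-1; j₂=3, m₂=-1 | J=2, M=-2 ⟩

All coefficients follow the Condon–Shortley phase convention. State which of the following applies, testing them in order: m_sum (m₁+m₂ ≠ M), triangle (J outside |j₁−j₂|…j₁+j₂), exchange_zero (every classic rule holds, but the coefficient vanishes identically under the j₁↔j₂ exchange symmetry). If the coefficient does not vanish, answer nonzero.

nonzero

m-sum: m₁+m₂ = -1+(-1) = -2, M = -2  ✓
triangle: |j₁−j₂| = 1 ≤ J = 2 ≤ j₁+j₂ = 5  ✓
exchange: j₁≠j₂ or m₁≠m₂ — the exchange symmetry imposes no constraint here
value check: CG = +√(3/14) = +0.462910 ≠ 0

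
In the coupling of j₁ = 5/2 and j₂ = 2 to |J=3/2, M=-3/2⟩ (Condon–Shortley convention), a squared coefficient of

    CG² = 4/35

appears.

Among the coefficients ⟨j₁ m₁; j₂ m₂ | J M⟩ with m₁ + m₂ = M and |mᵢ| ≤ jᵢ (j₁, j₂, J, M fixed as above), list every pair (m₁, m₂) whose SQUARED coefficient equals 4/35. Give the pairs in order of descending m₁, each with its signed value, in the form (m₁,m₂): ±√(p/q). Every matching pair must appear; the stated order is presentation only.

Admissible pairs with m₁+m₂ = M = -3/2: (-5/2,1), (-3/2,0), (-1/2,-1), (1/2,-2)
  (m₁,m₂)=(1/2,-2): CG² = 4/35, CG = +√(4/35)   ← matches the target
  (m₁,m₂)=(-1/2,-1): CG² = 9/35, CG = −√(9/35)
  (m₁,m₂)=(-3/2,0): CG² = 12/35, CG = +√(12/35)
  (m₁,m₂)=(-5/2,1): CG² = 2/7, CG = −√(2/7)
Pairs with CG² = 4/35: (1/2,-2): +√(4/35)

(1/2,-2): +√(4/35)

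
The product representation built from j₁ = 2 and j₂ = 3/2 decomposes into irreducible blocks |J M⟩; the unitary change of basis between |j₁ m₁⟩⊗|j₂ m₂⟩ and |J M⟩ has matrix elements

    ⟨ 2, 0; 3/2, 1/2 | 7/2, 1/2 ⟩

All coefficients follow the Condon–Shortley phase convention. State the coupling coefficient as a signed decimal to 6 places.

triangle: 0!×4!×3!/8! = 144/40320
(j±m)!: 2!×2!×2!×1!×4!×3! = 1152
prefactor² = (2J+1)×Δ×N² = 1152/35
  k=0: +1/(0!×0!×2!×2!×2!×1!) = 1/8
Σ = 1/8  ⇒  CG² = 1152/35×(1/8)² = 18/35
CG = +√(18/35) = +0.717137

+0.717137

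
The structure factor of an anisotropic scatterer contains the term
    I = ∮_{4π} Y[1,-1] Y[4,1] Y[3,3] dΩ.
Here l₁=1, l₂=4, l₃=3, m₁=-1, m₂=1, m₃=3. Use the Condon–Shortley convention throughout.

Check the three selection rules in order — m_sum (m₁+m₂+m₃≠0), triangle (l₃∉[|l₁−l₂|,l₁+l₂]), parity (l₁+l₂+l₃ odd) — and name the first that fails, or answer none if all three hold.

m_sum

m₁+m₂+m₃ = -1 + 1 + 3 = 3  ✗
triangle: |1−4|=3 ≤ l₃=3 ≤ 1+4=5
parity: l₁+l₂+l₃ = 8 is even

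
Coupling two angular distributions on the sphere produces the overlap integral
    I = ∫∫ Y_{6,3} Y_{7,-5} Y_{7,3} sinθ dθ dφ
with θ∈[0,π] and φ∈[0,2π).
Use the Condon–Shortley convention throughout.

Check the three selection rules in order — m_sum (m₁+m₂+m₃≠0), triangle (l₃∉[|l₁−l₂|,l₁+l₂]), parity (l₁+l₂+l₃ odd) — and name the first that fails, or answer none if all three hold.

m_sum

m₁+m₂+m₃ = 3 − 5 + 3 = 1  ✗
triangle: |6−7|=1 ≤ l₃=7 ≤ 6+7=13
parity: l₁+l₂+l₃ = 20 is even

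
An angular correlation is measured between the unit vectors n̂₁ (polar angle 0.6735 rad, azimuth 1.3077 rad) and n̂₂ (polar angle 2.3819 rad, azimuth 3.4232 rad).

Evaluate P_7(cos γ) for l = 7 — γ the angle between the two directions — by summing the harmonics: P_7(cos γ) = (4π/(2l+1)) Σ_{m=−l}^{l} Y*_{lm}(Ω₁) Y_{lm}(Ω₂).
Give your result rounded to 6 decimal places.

Term-by-term m-sum for l=7 (normalisation 4π/15 = 0.837758):
  m=-7: Y*=-0.017694+0.004914i  Y=+0.014325+0.033839i  product -0.000420-0.000528i
  m=-6: Y*=+0.000670+0.086104i  Y=+0.017162+0.143726i  product -0.012364+0.001574i
  m=-5: Y*=+0.232679+0.060732i  Y=-0.053743+0.327279i  product -0.032381+0.072887i
  m=-4: Y*=+0.212614-0.372709i  Y=-0.197289+0.414364i  product +0.112491+0.161631i
  m=-3: Y*=-0.305951-0.303579i  Y=-0.187680+0.211424i  product +0.121605-0.007710i
  m=-2: Y*=-0.048247+0.028023i  Y=+0.150482-0.095020i  product -0.004598+0.008801i
  m=-1: Y*=-0.097963-0.363714i  Y=+0.359292-0.103941i  product -0.073002-0.120497i
  m=+0: Y*=-0.180948-0.000000i  Y=-0.069526+0.000000i  product +0.012581+0.000000i
  m=+1: Y*=+0.097963-0.363714i  Y=-0.359292-0.103941i  product -0.073002+0.120497i
  m=+2: Y*=-0.048247-0.028023i  Y=+0.150482+0.095020i  product -0.004598-0.008801i
  m=+3: Y*=+0.305951-0.303579i  Y=+0.187680+0.211424i  product +0.121605+0.007710i
  m=+4: Y*=+0.212614+0.372709i  Y=-0.197289-0.414364i  product +0.112491-0.161631i
  m=+5: Y*=-0.232679+0.060732i  Y=+0.053743+0.327279i  product -0.032381-0.072887i
  m=+6: Y*=+0.000670-0.086104i  Y=+0.017162-0.143726i  product -0.012364-0.001574i
  m=+7: Y*=+0.017694+0.004914i  Y=-0.014325+0.033839i  product -0.000420+0.000528i
Accumulated sum +0.235243+0.000000i; after 4π/(2l+1) scaling, +0.197077+0.000000i ⇒ P_7 = 0.197077

0.197077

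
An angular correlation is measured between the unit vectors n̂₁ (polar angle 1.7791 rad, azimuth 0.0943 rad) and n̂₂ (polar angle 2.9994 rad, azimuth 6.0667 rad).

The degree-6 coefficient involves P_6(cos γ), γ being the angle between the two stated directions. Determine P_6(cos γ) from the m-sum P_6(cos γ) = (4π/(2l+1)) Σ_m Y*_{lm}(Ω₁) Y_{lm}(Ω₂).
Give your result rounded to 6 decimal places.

0.199520

Addition theorem: P_6(cos γ) = (4π/13) Σ_m Y*_{lm}(Ω₁) Y_{lm}(Ω₂), m = −6…6:
  [-6]  conj(Y_{6,-6})(Ω₁) = (0.357685, 0.227151) ; Y_{6,-6}(Ω₂) = (0.000001, 0.000004) ; Δ = (-0.000000, 0.000002)
  [-5]  conj(Y_{6,-5})(Ω₁) = (-0.276397, -0.140922) ; Y_{6,-5}(Ω₂) = (-0.000044, -0.000084) ; Δ = (0.000000, 0.000029)
  [-4]  conj(Y_{6,-4})(Ω₁) = (-0.160954, -0.063765) ; Y_{6,-4}(Ω₂) = (0.000912, 0.001072) ; Δ = (-0.000078, -0.000231)
  [-3]  conj(Y_{6,-3})(Ω₁) = (0.306444, 0.089082) ; Y_{6,-3}(Ω₂) = (-0.011369, -0.008633) ; Δ = (-0.002715, -0.003658)
  [-2]  conj(Y_{6,-2})(Ω₁) = (0.088980, 0.016984) ; Y_{6,-2}(Ω₂) = (0.089353, 0.041301) ; Δ = (0.007249, 0.005192)
  [-1]  conj(Y_{6,-1})(Ω₁) = (-0.313463, -0.029648) ; Y_{6,-1}(Ω₂) = (-0.411499, -0.090502) ; Δ = (0.126307, 0.040569)
  [+0]  conj(Y_{6,0})(Ω₁) = (-0.067865, -0.000000) ; Y_{6,0}(Ω₂) = (0.812202, 0.000000) ; Δ = (-0.055120, -0.000000)
  [+1]  conj(Y_{6,1})(Ω₁) = (0.313463, -0.029648) ; Y_{6,1}(Ω₂) = (0.411499, -0.090502) ; Δ = (0.126307, -0.040569)
  [+2]  conj(Y_{6,2})(Ω₁) = (0.088980, -0.016984) ; Y_{6,2}(Ω₂) = (0.089353, -0.041301) ; Δ = (0.007249, -0.005192)
  [+3]  conj(Y_{6,3})(Ω₁) = (-0.306444, 0.089082) ; Y_{6,3}(Ω₂) = (0.011369, -0.008633) ; Δ = (-0.002715, 0.003658)
  [+4]  conj(Y_{6,4})(Ω₁) = (-0.160954, 0.063765) ; Y_{6,4}(Ω₂) = (0.000912, -0.001072) ; Δ = (-0.000078, 0.000231)
  [+5]  conj(Y_{6,5})(Ω₁) = (0.276397, -0.140922) ; Y_{6,5}(Ω₂) = (0.000044, -0.000084) ; Δ = (0.000000, -0.000029)
  [+6]  conj(Y_{6,6})(Ω₁) = (0.357685, -0.227151) ; Y_{6,6}(Ω₂) = (0.000001, -0.000004) ; Δ = (-0.000000, -0.000002)
Total Σ_m = (0.206405, 0.000000). Multiply by 0.966644: (0.199520, 0.000000). P_6(cos γ) = 0.199520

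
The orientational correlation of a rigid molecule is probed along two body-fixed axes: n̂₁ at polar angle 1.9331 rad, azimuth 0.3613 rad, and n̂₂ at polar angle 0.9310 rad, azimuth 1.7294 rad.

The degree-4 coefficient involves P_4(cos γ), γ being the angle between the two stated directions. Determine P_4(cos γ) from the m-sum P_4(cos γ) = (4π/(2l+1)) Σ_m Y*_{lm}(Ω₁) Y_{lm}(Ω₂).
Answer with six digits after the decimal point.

Summing Y*_{l m}(θ₁,φ₁)·Y_{l m}(θ₂,φ₂) over m ∈ [−4, 4]; prefactor 4π/(2·4+1) = 1.396263:
  m=-4: (0.04238 + 0.33567j) × (0.14762 - 0.10863j) = 0.04272 + 0.04495j  (running Σ = 0.04272 + 0.04495j)
  m=-3: (-0.16971 - 0.32057j) × (0.17672 + 0.34295j) = 0.07995 - 0.11485j  (running Σ = 0.12267 - 0.06991j)
  m=-2: (-0.02647 - 0.02334j) × (-0.30582 + 0.10040j) = 0.01044 + 0.00448j  (running Σ = 0.13311 - 0.06543j)
  m=-1: (0.31103 + 0.11754j) × (0.01807 + 0.11296j) = -0.00766 + 0.03726j  (running Σ = 0.12545 - 0.02817j)
  m=0: (-0.02288 + 0.00000j) × (-0.34343 + 0.00000j) = 0.00786 + 0.00000j  (running Σ = 0.13331 - 0.02817j)
  m=1: (-0.31103 + 0.11754j) × (-0.01807 + 0.11296j) = -0.00766 - 0.03726j  (running Σ = 0.12565 - 0.06543j)
  m=2: (-0.02647 + 0.02334j) × (-0.30582 - 0.10040j) = 0.01044 - 0.00448j  (running Σ = 0.13609 - 0.06991j)
  m=3: (0.16971 - 0.32057j) × (-0.17672 + 0.34295j) = 0.07995 + 0.11485j  (running Σ = 0.21603 + 0.04495j)
  m=4: (0.04238 - 0.33567j) × (0.14762 + 0.10863j) = 0.04272 - 0.04495j  (running Σ = 0.25876 + 0.00000j)
Total Σ_m = 0.25876 + 0.00000j. Multiply by 1.396263: 0.36129 + 0.00000j. P_4(cos γ) = 0.361290

0.361290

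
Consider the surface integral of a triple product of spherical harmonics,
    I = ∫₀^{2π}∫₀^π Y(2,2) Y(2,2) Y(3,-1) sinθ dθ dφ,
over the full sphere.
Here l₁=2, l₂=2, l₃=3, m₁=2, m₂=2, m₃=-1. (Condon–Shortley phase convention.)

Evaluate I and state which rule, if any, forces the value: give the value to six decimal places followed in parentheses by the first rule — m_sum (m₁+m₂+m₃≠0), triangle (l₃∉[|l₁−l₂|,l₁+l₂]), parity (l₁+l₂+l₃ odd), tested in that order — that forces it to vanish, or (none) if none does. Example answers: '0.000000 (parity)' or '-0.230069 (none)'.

2 + 2 − 1 = 3 ≠ 0: azimuthal integral kills it; I = 0

0.000000 (m_sum)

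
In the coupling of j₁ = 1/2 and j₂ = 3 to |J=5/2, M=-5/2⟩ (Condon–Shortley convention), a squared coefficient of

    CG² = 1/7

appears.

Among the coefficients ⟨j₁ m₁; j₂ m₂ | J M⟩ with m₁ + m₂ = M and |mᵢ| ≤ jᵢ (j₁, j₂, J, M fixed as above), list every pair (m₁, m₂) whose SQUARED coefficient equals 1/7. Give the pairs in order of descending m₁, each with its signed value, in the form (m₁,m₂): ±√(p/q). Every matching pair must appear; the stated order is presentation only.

(-1/2,-2): −√(1/7)

Admissible pairs with m₁+m₂ = M = -5/2: (-1/2,-2), (1/2,-3)
  (m₁,m₂)=(1/2,-3): CG² = 6/7, CG = +√(6/7)
  (m₁,m₂)=(-1/2,-2): CG² = 1/7, CG = −√(1/7)   ← matches the target
Pairs with CG² = 1/7: (-1/2,-2): −√(1/7)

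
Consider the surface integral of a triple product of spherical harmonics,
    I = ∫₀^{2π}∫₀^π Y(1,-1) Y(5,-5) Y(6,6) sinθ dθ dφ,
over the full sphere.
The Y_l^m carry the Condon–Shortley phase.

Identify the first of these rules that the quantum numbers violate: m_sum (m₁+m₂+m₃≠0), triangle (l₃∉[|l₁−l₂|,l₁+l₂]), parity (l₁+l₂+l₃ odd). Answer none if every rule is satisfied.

azimuthal sum: -1 − 5 + 6 = 0  ✓
4 ≤ 6 ≤ 6 (triangle on l)  ✓
L = 1 + 5 + 6 = 12 (even)  ✓

none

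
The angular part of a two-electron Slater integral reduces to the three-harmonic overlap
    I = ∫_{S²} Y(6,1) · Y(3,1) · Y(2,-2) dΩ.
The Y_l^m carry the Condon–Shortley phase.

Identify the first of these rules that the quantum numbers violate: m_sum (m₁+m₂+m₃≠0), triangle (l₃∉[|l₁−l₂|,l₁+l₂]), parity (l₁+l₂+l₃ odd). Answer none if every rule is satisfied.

triangle

m₁+m₂+m₃ = 1 + 1 − 2 = 0  ✓
triangle: need |l₁−l₂| ≤ l₃ ≤ l₁+l₂ = [3,9]; l₃=2 is outside  ✗
parity: l₁+l₂+l₃ = 11 is odd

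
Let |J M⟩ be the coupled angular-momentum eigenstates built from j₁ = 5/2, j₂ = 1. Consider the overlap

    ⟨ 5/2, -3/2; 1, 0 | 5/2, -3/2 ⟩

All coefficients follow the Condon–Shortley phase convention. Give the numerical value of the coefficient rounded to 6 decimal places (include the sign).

triangle: 1!·4!·1!/7! = 24/5040
(j±m)!: 1!·4!·1!·1!·1!·4! = 576
prefactor² = (2J+1)·Δ·N² = 576/35
  k=0: +1/(0!·1!·4!·1!·0!·0!) = 1/24
  k=1: −1/(1!·0!·3!·0!·1!·1!) = -1/6
Σ = -1/8  ⇒  CG² = 576/35·(-1/8)² = 9/35
CG = −√(9/35) = -0.507093

−√(9/35) = -0.507093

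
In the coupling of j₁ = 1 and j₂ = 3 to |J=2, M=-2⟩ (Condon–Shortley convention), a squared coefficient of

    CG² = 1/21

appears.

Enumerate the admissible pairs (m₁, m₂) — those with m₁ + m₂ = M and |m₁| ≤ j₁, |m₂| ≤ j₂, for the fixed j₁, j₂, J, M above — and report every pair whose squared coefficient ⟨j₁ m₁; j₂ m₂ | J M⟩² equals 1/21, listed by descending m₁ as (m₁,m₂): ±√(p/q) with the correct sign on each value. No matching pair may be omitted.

(-1,-1): +√(1/21)

Admissible pairs with m₁+m₂ = M = -2: (-1,-1), (0,-2), (1,-3)
  (m₁,m₂)=(1,-3): CG² = 5/7, CG = +√(5/7)
  (m₁,m₂)=(0,-2): CG² = 5/21, CG = −√(5/21)
  (m₁,m₂)=(-1,-1): CG² = 1/21, CG = +√(1/21)   ← matches the target
Pairs with CG² = 1/21: (-1,-1): +√(1/21)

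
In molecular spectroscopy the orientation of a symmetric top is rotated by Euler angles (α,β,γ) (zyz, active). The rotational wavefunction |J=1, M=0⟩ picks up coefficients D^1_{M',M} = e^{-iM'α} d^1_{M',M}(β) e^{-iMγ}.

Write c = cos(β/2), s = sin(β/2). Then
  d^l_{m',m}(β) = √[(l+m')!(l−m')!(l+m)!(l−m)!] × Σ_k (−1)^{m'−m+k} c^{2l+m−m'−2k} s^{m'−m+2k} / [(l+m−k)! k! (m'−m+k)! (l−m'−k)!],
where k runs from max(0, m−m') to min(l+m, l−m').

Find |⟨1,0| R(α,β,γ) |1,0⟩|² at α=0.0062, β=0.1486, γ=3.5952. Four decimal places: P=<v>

Split into d^1_{0,0}(β=0.1486) × two z-phases.
Half-angle: c=0.997241, s=0.074232. N=√(1·1·1·1)=1.000000
k∈{0,1} keeps every argument non-negative
  k=0: (−1)^0·1.0000/(1)·0.9972^2·0.0742^0 = +0.994490
  k=1: (−1)^1·1.0000/(1)·0.9972^0·0.0742^2 = -0.005510
d^1_{0,0}(0.1486) = +0.994490 -0.005510 = +0.988979
|D^1_{0,0}|² = |d^1_{0,0}(β)|² = (+0.988979)² = 0.978080 (the z-rotation phases have unit modulus)

P=0.9781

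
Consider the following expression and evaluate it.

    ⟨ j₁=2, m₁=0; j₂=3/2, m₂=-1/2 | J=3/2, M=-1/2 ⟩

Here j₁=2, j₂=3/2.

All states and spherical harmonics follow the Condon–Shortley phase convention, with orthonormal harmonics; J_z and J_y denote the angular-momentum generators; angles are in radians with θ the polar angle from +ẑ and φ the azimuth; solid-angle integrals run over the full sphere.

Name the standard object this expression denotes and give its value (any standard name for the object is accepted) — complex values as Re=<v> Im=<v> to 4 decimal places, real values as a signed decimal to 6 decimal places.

Clebsch–Gordan coefficient, −√(1/5) ≈ -0.447214

This is a Clebsch–Gordan (vector-coupling) coefficient.
√[4·2!2!1!/6! · 2!2!1!2!1!2!] = √(16/45)
  +(−1)^0/∏(0,2,2,1,0,0)! = 1/4  (running 1/4)
  +(−1)^1/∏(1,1,1,0,1,1)! = -1  (running -3/4)
⟨..|..⟩ = √(16/45)·(-3/4) = -0.447214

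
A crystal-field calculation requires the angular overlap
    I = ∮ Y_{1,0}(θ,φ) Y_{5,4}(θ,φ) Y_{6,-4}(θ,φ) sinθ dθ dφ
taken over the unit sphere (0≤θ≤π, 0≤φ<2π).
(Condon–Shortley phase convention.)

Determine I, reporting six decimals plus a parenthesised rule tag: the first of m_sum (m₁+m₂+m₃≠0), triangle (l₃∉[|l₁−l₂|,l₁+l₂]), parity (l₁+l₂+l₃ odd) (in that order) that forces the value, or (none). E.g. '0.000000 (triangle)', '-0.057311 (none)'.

m-sum 0 ✓  L=12 even ✓  4≤6≤6 ✓
Π(2lᵢ+1) = 3×11×13 = 429
triangle coeff Δ(1,5,6) = 1/858
Σ_t [0,0]: t=0:+1/14400 = 1/14400
(3j)²=6/143 [(1 5 6; 0 0 0)], sign=+1
Σ_t [0,0]: t=0:+1/362880 = 1/362880
(3j)²=10/429 [(1 5 6; 0 4 -4)], sign=+1
⇒ 4πI² = 60/143
I = (+1)√(60/143/(4π)) = 0.18272698
No selection rule forces the value: the integral is nonzero (none).

0.182727 (none)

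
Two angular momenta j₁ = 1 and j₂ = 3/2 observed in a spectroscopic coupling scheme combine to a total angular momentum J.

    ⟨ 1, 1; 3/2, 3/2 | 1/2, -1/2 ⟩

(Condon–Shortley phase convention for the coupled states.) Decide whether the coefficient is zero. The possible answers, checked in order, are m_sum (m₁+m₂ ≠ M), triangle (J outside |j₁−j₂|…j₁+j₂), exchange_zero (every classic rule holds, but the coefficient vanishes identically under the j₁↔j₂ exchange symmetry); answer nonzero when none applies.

m_sum

m-sum: m₁+m₂ = 1+3/2 = 5/2, M = -1/2  ✗ ⇒ coefficient is 0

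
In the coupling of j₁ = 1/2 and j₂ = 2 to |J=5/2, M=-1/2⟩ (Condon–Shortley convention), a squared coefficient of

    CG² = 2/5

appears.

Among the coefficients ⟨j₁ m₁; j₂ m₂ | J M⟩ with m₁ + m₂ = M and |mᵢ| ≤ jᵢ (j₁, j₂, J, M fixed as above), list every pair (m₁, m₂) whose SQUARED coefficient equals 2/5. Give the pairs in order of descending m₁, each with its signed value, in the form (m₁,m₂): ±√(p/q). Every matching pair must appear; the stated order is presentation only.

(1/2,-1): +√(2/5)

Admissible pairs with m₁+m₂ = M = -1/2: (-1/2,0), (1/2,-1)
  (m₁,m₂)=(1/2,-1): CG² = 2/5, CG = +√(2/5)   ← matches the target
  (m₁,m₂)=(-1/2,0): CG² = 3/5, CG = +√(3/5)
Pairs with CG² = 2/5: (1/2,-1): +√(2/5)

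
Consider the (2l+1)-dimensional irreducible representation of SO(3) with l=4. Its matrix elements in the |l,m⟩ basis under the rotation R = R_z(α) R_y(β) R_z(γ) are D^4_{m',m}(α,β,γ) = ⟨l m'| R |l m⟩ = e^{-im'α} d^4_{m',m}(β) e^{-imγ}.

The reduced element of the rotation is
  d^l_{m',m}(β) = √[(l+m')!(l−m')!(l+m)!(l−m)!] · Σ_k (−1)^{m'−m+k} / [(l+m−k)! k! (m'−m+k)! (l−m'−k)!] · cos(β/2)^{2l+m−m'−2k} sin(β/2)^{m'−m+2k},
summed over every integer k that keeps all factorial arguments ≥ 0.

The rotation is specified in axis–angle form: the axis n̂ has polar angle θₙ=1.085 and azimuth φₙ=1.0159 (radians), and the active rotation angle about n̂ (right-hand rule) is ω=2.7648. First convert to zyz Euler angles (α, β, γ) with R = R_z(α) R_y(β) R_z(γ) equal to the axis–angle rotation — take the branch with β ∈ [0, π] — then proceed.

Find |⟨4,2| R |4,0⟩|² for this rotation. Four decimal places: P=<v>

P=0.0569

Axis–angle → zyz. n̂ = (sinθₙcosφₙ, sinθₙsinφₙ, cosθₙ) = (+0.465900, +0.751618, +0.466913), ω = 2.7648.
R = I cosω + sinω [n̂]ₓ + (1−cosω) n̂n̂ᵀ gives
  R = [-0.510951, +0.503996, +0.696359; +0.847588, +0.160380, +0.505838; +0.143259, +0.848685, -0.509128]
β = atan2(√(R₁₃²+R₂₃²), R₃₃) = 2.104968; α = atan2(R₂₃, R₁₃) mod 2π = 0.628228; γ = atan2(R₃₂, −R₃₁) mod 2π = 1.738021
D^4_{2,0}(0.6282,2.1050,1.7380) = e^{-i·2·0.6282}·d^4_{2,0}(2.1050)·e^{-i·0·1.7380}. Compute d first:
With c≡cos(β/2)=0.495415 and s≡sin(β/2)=0.868656, N=[720·2·24·24]^{1/2}=910.735966
k: max(0,(0)−(2))=0 … min(4+(0),4−(2))=2
  k=0: (−1)^2·910.7360/(96)·0.4954^6·0.8687^2 = +0.105836
  k=1: (−1)^3·910.7360/(36)·0.4954^4·0.8687^4 = -0.867678
  k=2: (−1)^4·910.7360/(96)·0.4954^2·0.8687^6 = +1.000340
d^4_{2,0}(2.1050) = +0.105836 -0.867678 +1.000340 = +0.238498
|D^4_{2,0}|² = |d^4_{2,0}(β)|² = (+0.238498)² = 0.056881 (the z-rotation phases have unit modulus)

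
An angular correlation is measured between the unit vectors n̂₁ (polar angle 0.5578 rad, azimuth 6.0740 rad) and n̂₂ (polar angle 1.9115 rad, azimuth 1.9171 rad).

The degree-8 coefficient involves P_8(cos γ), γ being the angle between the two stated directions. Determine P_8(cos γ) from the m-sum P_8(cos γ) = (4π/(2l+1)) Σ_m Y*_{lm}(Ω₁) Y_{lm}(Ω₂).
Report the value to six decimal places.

Expand P_8 via completeness: Σ_{m} conj(Y_{8,m}) at Ω₁ times Y_{8,m} at Ω₂ —
  m=-8: Y*=-0.00033 - 0.00316j  Y=-0.29913 - 0.11642j  product -0.00027 + 0.00098j
  m=-7: Y*=0.00216 - 0.02025j  Y=-0.29929 + 0.34298j  product 0.00630 + 0.00680j
  m=-6: Y*=0.02518 - 0.07710j  Y=0.08647 + 0.15568j  product 0.01418 - 0.00275j
  m=-5: Y*=0.11201 - 0.19343j  Y=-0.26436 + 0.04286j  product -0.02132 + 0.05594j
  m=-4: Y*=0.28399 - 0.31476j  Y=-0.05383 + 0.28670j  product 0.07496 + 0.09836j
  m=-3: Y*=0.39964 - 0.28989j  Y=-0.12282 - 0.07227j  product -0.07004 + 0.00672j
  m=-2: Y*=0.16469 - 0.07322j  Y=-0.24277 + 0.20143j  product -0.02523 + 0.05095j
  m=-1: Y*=-0.33384 + 0.07087j  Y=-0.02882 - 0.07987j  product 0.01528 + 0.02462j
  m=+0: Y*=-0.30664 + 0.00000j  Y=-0.31813 + 0.00000j  product 0.09755 + 0.00000j
  m=+1: Y*=0.33384 + 0.07087j  Y=0.02882 - 0.07987j  product 0.01528 - 0.02462j
  m=+2: Y*=0.16469 + 0.07322j  Y=-0.24277 - 0.20143j  product -0.02523 - 0.05095j
  m=+3: Y*=-0.39964 - 0.28989j  Y=0.12282 - 0.07227j  product -0.07004 - 0.00672j
  m=+4: Y*=0.28399 + 0.31476j  Y=-0.05383 - 0.28670j  product 0.07496 - 0.09836j
  m=+5: Y*=-0.11201 - 0.19343j  Y=0.26436 + 0.04286j  product -0.02132 - 0.05594j
  m=+6: Y*=0.02518 + 0.07710j  Y=0.08647 - 0.15568j  product 0.01418 + 0.00275j
  m=+7: Y*=-0.00216 - 0.02025j  Y=0.29929 + 0.34298j  product 0.00630 - 0.00680j
  m=+8: Y*=-0.00033 + 0.00316j  Y=-0.29913 + 0.11642j  product -0.00027 - 0.00098j
Total Σ_m = 0.08527 - 0.00000j. Multiply by 0.739198: 0.06303 - 0.00000j. P_8(cos γ) = 0.063033

0.063033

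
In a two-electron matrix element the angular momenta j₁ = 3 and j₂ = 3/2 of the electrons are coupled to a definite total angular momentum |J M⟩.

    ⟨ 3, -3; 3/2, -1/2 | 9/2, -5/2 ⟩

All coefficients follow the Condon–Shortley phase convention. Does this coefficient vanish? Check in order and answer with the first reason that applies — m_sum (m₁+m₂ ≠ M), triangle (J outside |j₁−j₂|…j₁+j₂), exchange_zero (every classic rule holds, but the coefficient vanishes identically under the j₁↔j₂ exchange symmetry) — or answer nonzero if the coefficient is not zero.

m_sum

m-sum: m₁+m₂ = -3+(-1/2) = -7/2, M = -5/2  ✗ ⇒ coefficient is 0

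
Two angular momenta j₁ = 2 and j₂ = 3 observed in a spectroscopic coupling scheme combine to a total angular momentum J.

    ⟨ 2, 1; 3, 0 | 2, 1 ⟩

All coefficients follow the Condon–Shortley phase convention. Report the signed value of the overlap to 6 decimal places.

−√(2/7) = -0.534522

√[5·3!1!3!/8! · 3!1!3!3!3!1!] = √(81/14)
  +(−1)^0/∏(0,3,1,3,0,0)! = 1/36  (running 1/36)
  +(−1)^1/∏(1,2,0,2,1,1)! = -1/4  (running -2/9)
⟨..|..⟩ = √(81/14)·(-2/9) = -0.534522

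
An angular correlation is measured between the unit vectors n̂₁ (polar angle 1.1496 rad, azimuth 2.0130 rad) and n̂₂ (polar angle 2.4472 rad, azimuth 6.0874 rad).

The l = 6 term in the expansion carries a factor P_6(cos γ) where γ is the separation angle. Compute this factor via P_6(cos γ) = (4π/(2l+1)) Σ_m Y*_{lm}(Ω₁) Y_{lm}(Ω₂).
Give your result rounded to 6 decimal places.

-0.002462

Term-by-term m-sum for l=6 (normalisation 4π/13 = 0.966644):
  m=-6: Y*=+0.246443-0.130934i  Y=+0.012798+0.030604i  product +0.007161+0.005866i
  m=-5: Y*=-0.347326-0.258720i  Y=-0.076987-0.114518i  product -0.002889+0.059693i
  m=-4: Y*=-0.040835+0.203514i  Y=+0.233010+0.231961i  product -0.056722+0.037949i
  m=-3: Y*=-0.228083+0.056828i  Y=-0.381662-0.254085i  product +0.101490+0.036263i
  m=-2: Y*=+0.186824+0.228033i  Y=+0.231495+0.095583i  product +0.021453+0.070646i
  m=-1: Y*=-0.059682+0.126050i  Y=+0.240085+0.047615i  product -0.020331+0.027421i
  m=+0: Y*=+0.306969-0.000000i  Y=-0.335122+0.000000i  product -0.102872+0.000000i
  m=+1: Y*=+0.059682+0.126050i  Y=-0.240085+0.047615i  product -0.020331-0.027421i
  m=+2: Y*=+0.186824-0.228033i  Y=+0.231495-0.095583i  product +0.021453-0.070646i
  m=+3: Y*=+0.228083+0.056828i  Y=+0.381662-0.254085i  product +0.101490-0.036263i
  m=+4: Y*=-0.040835-0.203514i  Y=+0.233010-0.231961i  product -0.056722-0.037949i
  m=+5: Y*=+0.347326-0.258720i  Y=+0.076987-0.114518i  product -0.002889-0.059693i
  m=+6: Y*=+0.246443+0.130934i  Y=+0.012798-0.030604i  product +0.007161-0.005866i
Σ over m = -0.002547-0.000000i; ×(4π/13) → -0.002462-0.000000i. Real part: -0.002462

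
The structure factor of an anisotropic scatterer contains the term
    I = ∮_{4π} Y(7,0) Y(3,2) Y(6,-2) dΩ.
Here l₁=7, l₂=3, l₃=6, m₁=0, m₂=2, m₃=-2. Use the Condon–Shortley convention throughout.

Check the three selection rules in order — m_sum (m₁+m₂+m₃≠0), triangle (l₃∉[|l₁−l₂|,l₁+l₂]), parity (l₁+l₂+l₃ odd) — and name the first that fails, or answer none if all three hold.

m₁+m₂+m₃ = 0 + 2 − 2 = 0  ✓
triangle: |7−3|=4 ≤ l₃=6 ≤ 7+3=10  ✓
parity: l₁+l₂+l₃ = 16 is even  ✓

none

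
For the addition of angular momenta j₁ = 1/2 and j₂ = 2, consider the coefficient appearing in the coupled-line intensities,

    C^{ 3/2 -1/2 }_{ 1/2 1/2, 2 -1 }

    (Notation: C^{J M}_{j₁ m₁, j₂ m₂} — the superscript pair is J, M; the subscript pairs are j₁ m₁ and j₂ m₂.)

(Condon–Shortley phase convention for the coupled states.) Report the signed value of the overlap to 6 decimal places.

+0.774597

j₁+j₂−J=1  J+j₁−j₂=0  J−j₁+j₂=3  j₁+j₂+J+1=5
(j₁±m₁, j₂±m₂, J±M) = (1,0,1,3,1,2)
P² = 12/5
sum k=0..0:
  [0] +1/2 = 1/2
S = 1/2
C² = P²·S² = 3/5 ; C = +0.774597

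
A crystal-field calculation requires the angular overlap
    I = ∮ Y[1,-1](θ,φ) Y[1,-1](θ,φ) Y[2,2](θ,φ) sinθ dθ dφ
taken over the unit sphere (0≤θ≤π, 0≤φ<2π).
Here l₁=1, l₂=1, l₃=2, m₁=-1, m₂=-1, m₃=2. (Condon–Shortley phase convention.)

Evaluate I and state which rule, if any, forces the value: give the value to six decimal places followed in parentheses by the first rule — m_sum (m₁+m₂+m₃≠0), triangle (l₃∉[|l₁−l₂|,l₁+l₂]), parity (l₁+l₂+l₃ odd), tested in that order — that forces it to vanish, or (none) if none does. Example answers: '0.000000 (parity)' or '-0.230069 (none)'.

Checks pass: Σm=0; 4 even; l₃=2∈[0,2].
(2·1+1)(2·1+1)(2·2+1) = 45
Δ: 0! 2! 2! / 5! → 1/30
sum: t=0:+1/1 = 1/1
3j²(1 1 2; 0 0 0) = Δ·Π!·Σ² = 2/15  (sign +1)
sum: t=0:+1/4 = 1/4
3j²(1 1 2; -1 -1 2) = Δ·Π!·Σ² = 1/5  (sign +1)
combine: 4πI² = 45·2/15·1/5 = 6/5
take √, sign +1: I = 0.30901936
No selection rule forces the value: the integral is nonzero (none).

0.309019 (none)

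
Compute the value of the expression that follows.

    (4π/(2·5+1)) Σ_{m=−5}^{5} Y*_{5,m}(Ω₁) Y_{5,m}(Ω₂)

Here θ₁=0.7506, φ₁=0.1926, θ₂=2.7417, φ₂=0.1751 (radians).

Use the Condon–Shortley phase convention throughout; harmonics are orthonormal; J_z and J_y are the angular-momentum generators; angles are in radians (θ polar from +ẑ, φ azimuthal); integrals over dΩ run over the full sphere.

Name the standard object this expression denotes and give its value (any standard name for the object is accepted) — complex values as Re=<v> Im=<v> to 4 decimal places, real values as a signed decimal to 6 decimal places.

This sum is the spherical-harmonic addition theorem: it equals the Legendre polynomial P_l(cos γ) of the angle γ between the two directions.
Summing Y*_{l m}(θ₁,φ₁)·Y_{l m}(θ₂,φ₂) over m ∈ [−5, 5]; prefactor 4π/(2·5+1) = 1.142397:
  m=-5: Y*=(0.039128, 0.056248)  Y=(0.002659, -0.003188)  product (0.000283, 0.000025)
  m=-4: Y*=(0.166710, 0.161783)  Y=(-0.023747, 0.020018)  product (-0.007197, -0.000505)
  m=-3: Y*=(0.350620, 0.228614)  Y=(0.117199, -0.067931)  product (0.056622, 0.002975)
  m=-2: Y*=(0.322903, 0.130923)  Y=(-0.343438, 0.125442)  product (-0.127320, -0.004458)
  m=-1: Y*=(-0.103182, -0.020122)  Y=(0.520424, -0.092069)  product (-0.055551, -0.000972)
  m=+0: Y*=(-0.377776, -0.000000)  Y=(-0.103352, 0.000000)  product (0.039044, 0.000000)
  m=+1: Y*=(0.103182, -0.020122)  Y=(-0.520424, -0.092069)  product (-0.055551, 0.000972)
  m=+2: Y*=(0.322903, -0.130923)  Y=(-0.343438, -0.125442)  product (-0.127320, 0.004458)
  m=+3: Y*=(-0.350620, 0.228614)  Y=(-0.117199, -0.067931)  product (0.056622, -0.002975)
  m=+4: Y*=(0.166710, -0.161783)  Y=(-0.023747, -0.020018)  product (-0.007197, 0.000505)
  m=+5: Y*=(-0.039128, 0.056248)  Y=(-0.002659, -0.003188)  product (0.000283, -0.000025)
Accumulated sum (-0.227282, -0.000000); after 4π/(2l+1) scaling, (-0.259647, -0.000000) ⇒ P_5 = -0.259647

Legendre polynomial (addition theorem), -0.259647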